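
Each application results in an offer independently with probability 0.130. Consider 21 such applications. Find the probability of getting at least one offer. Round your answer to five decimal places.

0.94631

P(at least one) = 1 − P(none) = 1 − (1 − 0.13)^21
= 1 − 0.0536913 = 0.9463087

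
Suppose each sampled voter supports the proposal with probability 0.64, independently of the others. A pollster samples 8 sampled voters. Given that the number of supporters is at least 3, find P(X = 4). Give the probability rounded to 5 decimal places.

0.20320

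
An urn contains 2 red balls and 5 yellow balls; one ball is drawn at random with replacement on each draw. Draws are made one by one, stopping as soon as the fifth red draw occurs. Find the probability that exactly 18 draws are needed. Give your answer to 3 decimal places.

Y = trial on which the fifth success occurs; negative binomial, r=5, p=0.285714.
P(Y=18) = C(17,4) · p^5 · (1−p)^13
= 2380 · 0.001904 · 0.012599 = 0.05709

0.057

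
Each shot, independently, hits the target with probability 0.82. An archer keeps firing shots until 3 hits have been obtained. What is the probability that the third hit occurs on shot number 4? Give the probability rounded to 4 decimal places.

Y = trial on which the third success occurs; negative binomial, r=3, p=0.82.
P(Y=4) = C(3,2) · p^3 · (1−p)^1
= 3 · 0.55137 · 0.18 = 0.297739

0.2977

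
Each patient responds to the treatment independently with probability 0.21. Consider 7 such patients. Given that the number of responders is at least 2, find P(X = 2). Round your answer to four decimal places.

0.6324

X ~ Binomial(7, 0.21). Want P(X=2 | X≥2) = P(X=2) / P(X≥2).
P(X=2) = C(7,2)·0.21^2·0.79^5 = 0.284966
P(X≥2) = 1 − 0.192039 − 0.357339 = 0.450622
Ratio = 0.284966 / 0.450622 = 0.632384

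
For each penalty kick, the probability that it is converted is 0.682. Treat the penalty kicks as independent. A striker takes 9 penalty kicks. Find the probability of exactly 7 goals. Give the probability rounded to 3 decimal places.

0.250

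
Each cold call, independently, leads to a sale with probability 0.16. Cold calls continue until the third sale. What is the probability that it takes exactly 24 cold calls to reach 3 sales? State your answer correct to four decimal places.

Y = trial on which the third success occurs; negative binomial, r=3, p=0.16.
P(Y=24) = C(23,2) · p^3 · (1−p)^21
= 253 · 0.004096 · 0.025696 = 0.026628

0.0266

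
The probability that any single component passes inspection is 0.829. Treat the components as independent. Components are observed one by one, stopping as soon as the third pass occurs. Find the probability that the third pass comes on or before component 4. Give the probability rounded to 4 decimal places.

Finishing within 4 components ⇔ at least 3 successes in the first 4. With X ~ Binomial(4, 0.829), P(Y ≤ 4) = 1 − P(X ≤ 2).
  k=0: C(4,0)·0.829^0·0.171^4 = 0.000855
  k=1: C(4,1)·0.829^1·0.171^3 = 0.016581
  k=2: C(4,2)·0.829^2·0.171^2 = 0.120574
1 − 0.138009 = 0.861991

0.8620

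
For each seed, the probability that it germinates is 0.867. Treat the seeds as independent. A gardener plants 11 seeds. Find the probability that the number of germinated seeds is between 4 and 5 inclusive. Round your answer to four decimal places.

X ~ Binomial(11, 0.867); P(4 ≤ X ≤ 5) = Σ C(11,k) p^k (1−p)^(11−k) over k:
  k=4: C(11,4)·0.867^4·0.133^7 = 0.000137
  k=5: C(11,5)·0.867^5·0.133^6 = 0.001253
Total = 0.001390

0.0014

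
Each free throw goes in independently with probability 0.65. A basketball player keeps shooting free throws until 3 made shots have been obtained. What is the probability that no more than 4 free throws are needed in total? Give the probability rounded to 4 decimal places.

Finishing within 4 free throws ⇔ at least 3 successes in the first 4. With X ~ Binomial(4, 0.65), P(Y ≤ 4) = 1 − P(X ≤ 2).
  k=0: C(4,0)·0.65^0·0.35^4 = 0.015006
  k=1: C(4,1)·0.65^1·0.35^3 = 0.111475
  k=2: C(4,2)·0.65^2·0.35^2 = 0.310538
1 − 0.437019 = 0.562981

0.5630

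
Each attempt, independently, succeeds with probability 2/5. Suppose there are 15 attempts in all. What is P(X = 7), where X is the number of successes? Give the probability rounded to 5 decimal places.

X ~ Binomial(n=15, p=0.40).
P(X=7) = C(15,7) · p^7 · (1−p)^8
= 6435 · 0.0016384 · 0.016796 = 0.1770837

0.17708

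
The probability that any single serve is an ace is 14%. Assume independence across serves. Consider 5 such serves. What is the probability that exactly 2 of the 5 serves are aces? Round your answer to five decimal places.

0.12467

X ~ Binomial(n=5, p=0.14).
P(X=2) = C(5,2) · p^2 · (1−p)^3
= 10 · 0.0196 · 0.63606 = 0.1246670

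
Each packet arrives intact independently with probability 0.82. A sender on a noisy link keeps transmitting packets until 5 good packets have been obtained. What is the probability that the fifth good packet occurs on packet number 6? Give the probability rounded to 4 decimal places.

0.3337

Y = trial on which the fifth success occurs; negative binomial, r=5, p=0.82.
P(Y=6) = C(5,4) · p^5 · (1−p)^1
= 5 · 0.37074 · 0.18 = 0.333666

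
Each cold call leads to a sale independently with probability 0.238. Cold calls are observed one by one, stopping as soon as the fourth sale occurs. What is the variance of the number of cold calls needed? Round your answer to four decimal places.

Y = total cold calls until the fourth success; negative binomial with r=4, p=0.238.
Var(Y) = r(1−p)/p² = 4·0.762 / 0.238² = 53.809759

53.8098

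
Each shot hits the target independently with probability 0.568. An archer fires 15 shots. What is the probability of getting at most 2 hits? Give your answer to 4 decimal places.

0.0007

X ~ Binomial(15, 0.568); P(X ≤ 2) = Σ C(15,k) p^k (1−p)^(15−k) over k:
  k=0: C(15,0)·0.568^0·0.432^15 = 0.000003
  k=1: C(15,1)·0.568^1·0.432^14 = 0.000067
  k=2: C(15,2)·0.568^2·0.432^13 = 0.000618
Total = 0.000689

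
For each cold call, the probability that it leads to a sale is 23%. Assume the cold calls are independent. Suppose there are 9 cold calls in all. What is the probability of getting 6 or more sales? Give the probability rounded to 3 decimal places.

0.006

X ~ Binomial(9, 0.23); P(X ≥ 6) = Σ C(9,k) p^k (1−p)^(9−k) over k:
  k=6: C(9,6)·0.23^6·0.77^3 = 0.00568
  k=7: C(9,7)·0.23^7·0.77^2 = 0.00073
  k=8: C(9,8)·0.23^8·0.77^1 = 0.00005
  k=9: C(9,9)·0.23^9·0.77^0 = 0.00000
Total = 0.00646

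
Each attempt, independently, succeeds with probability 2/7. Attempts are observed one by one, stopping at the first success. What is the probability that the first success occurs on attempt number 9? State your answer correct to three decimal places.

0.019

Geometric (trials to first success), p = 0.285714.
P(Y = 9) = (1−p)^8 · p = 0.06776 · 0.285714 = 0.01936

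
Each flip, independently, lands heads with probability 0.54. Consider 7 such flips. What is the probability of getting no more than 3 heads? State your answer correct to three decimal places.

X ~ Binomial(7, 0.54); P(X ≤ 3) = Σ C(7,k) p^k (1−p)^(7−k) over k:
  k=0: C(7,0)·0.54^0·0.46^7 = 0.00436
  k=1: C(7,1)·0.54^1·0.46^6 = 0.03581
  k=2: C(7,2)·0.54^2·0.46^5 = 0.12612
  k=3: C(7,3)·0.54^3·0.46^4 = 0.24676
Total = 0.41306

0.413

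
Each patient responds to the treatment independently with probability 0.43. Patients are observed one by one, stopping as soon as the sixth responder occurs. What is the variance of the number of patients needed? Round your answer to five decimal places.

18.49648

Y = total patients until the sixth success; negative binomial with r=6, p=0.43.
Var(Y) = r(1−p)/p² = 6·0.57 / 0.43² = 18.4964846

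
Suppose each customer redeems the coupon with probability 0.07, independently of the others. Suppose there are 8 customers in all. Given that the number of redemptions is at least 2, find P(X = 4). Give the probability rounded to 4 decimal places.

X ~ Binomial(8, 0.07). Want P(X=4 | X≥2) = P(X=4) / P(X≥2).
P(X=4) = C(8,4)·0.07^4·0.93^4 = 0.001257
P(X≥2) = 1 − 0.559582 − 0.336952 = 0.103466
Ratio = 0.001257 / 0.103466 = 0.012151

0.0122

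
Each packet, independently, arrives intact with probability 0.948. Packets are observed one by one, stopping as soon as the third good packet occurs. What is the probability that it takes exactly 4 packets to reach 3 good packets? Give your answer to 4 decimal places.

Y = trial on which the third success occurs; negative binomial, r=3, p=0.948.
P(Y=4) = C(3,2) · p^3 · (1−p)^1
= 3 · 0.85197 · 0.052 = 0.132908

0.1329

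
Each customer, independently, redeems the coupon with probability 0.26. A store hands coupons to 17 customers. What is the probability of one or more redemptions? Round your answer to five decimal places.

P(at least one) = 1 − P(none) = 1 − (1 − 0.26)^17
= 1 − 0.0059833 = 0.9940167

0.99402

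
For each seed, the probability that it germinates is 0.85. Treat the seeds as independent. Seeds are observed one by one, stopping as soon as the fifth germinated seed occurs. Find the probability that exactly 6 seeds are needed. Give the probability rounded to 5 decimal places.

0.33278

Y = trial on which the fifth success occurs; negative binomial, r=5, p=0.85.
P(Y=6) = C(5,4) · p^5 · (1−p)^1
= 5 · 0.44371 · 0.15 = 0.3327790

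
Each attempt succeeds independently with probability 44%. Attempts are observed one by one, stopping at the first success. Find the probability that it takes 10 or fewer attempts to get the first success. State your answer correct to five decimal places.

Y = number of attempts to the first success; geometric, p = 0.44.
P(Y ≤ 10) = 1 − (1−p)^10 = 1 − 0.0030331 = 0.9969669

0.99697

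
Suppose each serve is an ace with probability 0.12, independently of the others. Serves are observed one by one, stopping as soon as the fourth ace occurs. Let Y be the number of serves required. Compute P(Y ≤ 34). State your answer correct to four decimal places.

Finishing within 34 serves ⇔ at least 4 successes in the first 34. With X ~ Binomial(34, 0.12), P(Y ≤ 34) = 1 − P(X ≤ 3).
  k=0: C(34,0)·0.12^0·0.88^34 = 0.012954
  k=1: C(34,1)·0.12^1·0.88^33 = 0.060060
  k=2: C(34,2)·0.12^2·0.88^32 = 0.135136
  k=3: C(34,3)·0.12^3·0.88^31 = 0.196561
1 − 0.404712 = 0.595288

0.5953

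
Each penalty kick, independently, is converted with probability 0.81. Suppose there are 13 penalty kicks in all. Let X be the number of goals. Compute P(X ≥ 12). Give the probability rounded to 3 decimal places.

0.262

X ~ Binomial(13, 0.81); P(X ≥ 12) = Σ C(13,k) p^k (1−p)^(13−k) over k:
  k=12: C(13,12)·0.81^12·0.19^1 = 0.19702
  k=13: C(13,13)·0.81^13·0.19^0 = 0.06461
Total = 0.26163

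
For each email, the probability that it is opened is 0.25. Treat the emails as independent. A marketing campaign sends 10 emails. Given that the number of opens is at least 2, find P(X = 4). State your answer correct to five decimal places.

0.19313

X ~ Binomial(10, 0.25). Want P(X=4 | X≥2) = P(X=4) / P(X≥2).
P(X=4) = C(10,4)·0.25^4·0.75^6 = 0.1459980
P(X≥2) = 1 − 0.0563135 − 0.1877117 = 0.7559748
Ratio = 0.1459980 / 0.7559748 = 0.1931255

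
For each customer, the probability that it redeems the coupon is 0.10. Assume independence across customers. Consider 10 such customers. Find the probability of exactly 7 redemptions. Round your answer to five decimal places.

0.00001

X ~ Binomial(n=10, p=0.10).
P(X=7) = C(10,7) · p^7 · (1−p)^3
= 120 · 1e-07 · 0.729 = 0.0000087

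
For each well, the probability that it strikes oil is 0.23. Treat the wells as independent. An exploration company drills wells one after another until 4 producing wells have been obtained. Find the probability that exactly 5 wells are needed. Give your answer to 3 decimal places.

0.009

Y = trial on which the fourth success occurs; negative binomial, r=4, p=0.23.
P(Y=5) = C(4,3) · p^4 · (1−p)^1
= 4 · 0.0027984 · 0.77 = 0.00862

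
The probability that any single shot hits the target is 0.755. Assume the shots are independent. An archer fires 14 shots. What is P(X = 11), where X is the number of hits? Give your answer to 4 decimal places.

X ~ Binomial(n=14, p=0.755).
P(X=11) = C(14,11) · p^11 · (1−p)^3
= 364 · 0.045438 · 0.014706 = 0.243229

0.2432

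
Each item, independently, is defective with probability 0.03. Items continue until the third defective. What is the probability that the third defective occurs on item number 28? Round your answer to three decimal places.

Y = trial on which the third success occurs; negative binomial, r=3, p=0.03.
P(Y=28) = C(27,2) · p^3 · (1−p)^25
= 351 · 2.7e-05 · 0.46697 = 0.00443

0.004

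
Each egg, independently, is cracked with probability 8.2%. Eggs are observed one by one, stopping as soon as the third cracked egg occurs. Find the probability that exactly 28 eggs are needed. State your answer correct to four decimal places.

Y = trial on which the third success occurs; negative binomial, r=3, p=0.082.
P(Y=28) = C(27,2) · p^3 · (1−p)^25
= 351 · 0.00055137 · 0.11778 = 0.022794

0.0228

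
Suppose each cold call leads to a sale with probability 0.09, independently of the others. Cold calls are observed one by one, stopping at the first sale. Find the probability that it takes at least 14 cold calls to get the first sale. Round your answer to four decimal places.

Y = number of cold calls to the first success; geometric, p = 0.09.
P(Y > 13) = P(first 13 all fail) = (1−p)^13 = 0.293453

0.2935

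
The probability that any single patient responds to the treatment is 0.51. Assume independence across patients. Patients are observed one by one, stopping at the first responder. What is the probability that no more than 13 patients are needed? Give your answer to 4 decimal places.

0.9999

Y = number of patients to the first success; geometric, p = 0.51.
P(Y ≤ 13) = 1 − (1−p)^13 = 1 − 0.000094 = 0.999906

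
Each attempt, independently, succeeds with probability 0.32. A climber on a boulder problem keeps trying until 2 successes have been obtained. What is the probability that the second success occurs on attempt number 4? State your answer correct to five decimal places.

0.14205

Y = trial on which the second success occurs; negative binomial, r=2, p=0.32.
P(Y=4) = C(3,1) · p^2 · (1−p)^2
= 3 · 0.1024 · 0.4624 = 0.1420493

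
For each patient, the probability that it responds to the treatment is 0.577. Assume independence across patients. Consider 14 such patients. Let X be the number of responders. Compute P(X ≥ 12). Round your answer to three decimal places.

X ~ Binomial(14, 0.577); P(X ≥ 12) = Σ C(14,k) p^k (1−p)^(14−k) over k:
  k=12: C(14,12)·0.577^12·0.423^2 = 0.02217
  k=13: C(14,13)·0.577^13·0.423^1 = 0.00465
  k=14: C(14,14)·0.577^14·0.423^0 = 0.00045
Total = 0.02728

0.027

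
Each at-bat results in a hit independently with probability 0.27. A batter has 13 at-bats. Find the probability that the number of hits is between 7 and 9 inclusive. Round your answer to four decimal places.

0.0362

X ~ Binomial(13, 0.27); P(7 ≤ X ≤ 9) = Σ C(13,k) p^k (1−p)^(13−k) over k:
  k=7: C(13,7)·0.27^7·0.73^6 = 0.027164
  k=8: C(13,8)·0.27^8·0.73^5 = 0.007535
  k=9: C(13,9)·0.27^9·0.73^4 = 0.001548
Total = 0.036248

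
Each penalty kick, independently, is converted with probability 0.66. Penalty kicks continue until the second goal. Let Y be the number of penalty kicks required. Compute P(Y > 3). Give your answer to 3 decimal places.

0.268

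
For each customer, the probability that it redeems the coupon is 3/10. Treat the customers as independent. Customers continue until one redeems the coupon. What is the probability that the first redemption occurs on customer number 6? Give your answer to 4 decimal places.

0.0504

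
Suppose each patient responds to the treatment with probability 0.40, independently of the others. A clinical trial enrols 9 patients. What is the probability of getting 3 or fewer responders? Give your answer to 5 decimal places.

0.48261

X ~ Binomial(9, 0.40); P(X ≤ 3) = Σ C(9,k) p^k (1−p)^(9−k) over k:
  k=0: C(9,0)·0.40^0·0.60^9 = 0.0100777
  k=1: C(9,1)·0.40^1·0.60^8 = 0.0604662
  k=2: C(9,2)·0.40^2·0.60^7 = 0.1612431
  k=3: C(9,3)·0.40^3·0.60^6 = 0.2508227
Total = 0.4826097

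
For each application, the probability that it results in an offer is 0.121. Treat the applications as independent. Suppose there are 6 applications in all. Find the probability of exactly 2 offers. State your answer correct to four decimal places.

0.1311

X ~ Binomial(n=6, p=0.121).
P(X=2) = C(6,2) · p^2 · (1−p)^4
= 15 · 0.014641 · 0.59697 = 0.131104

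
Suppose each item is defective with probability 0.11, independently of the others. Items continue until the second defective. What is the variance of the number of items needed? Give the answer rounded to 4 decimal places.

147.1074

Y = total items until the second success; negative binomial with r=2, p=0.11.
Var(Y) = r(1−p)/p² = 2·0.89 / 0.11² = 147.107438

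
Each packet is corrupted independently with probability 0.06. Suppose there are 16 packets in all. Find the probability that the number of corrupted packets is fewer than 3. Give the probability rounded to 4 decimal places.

X ~ Binomial(16, 0.06); P(X ≤ 2) = Σ C(16,k) p^k (1−p)^(16−k) over k:
  k=0: C(16,0)·0.06^0·0.94^16 = 0.371574
  k=1: C(16,1)·0.06^1·0.94^15 = 0.379480
  k=2: C(16,2)·0.06^2·0.94^14 = 0.181666
Total = 0.932720

0.9327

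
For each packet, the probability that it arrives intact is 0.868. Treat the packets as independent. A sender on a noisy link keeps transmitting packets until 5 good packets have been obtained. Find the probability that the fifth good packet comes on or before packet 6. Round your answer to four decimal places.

Finishing within 6 packets ⇔ at least 5 successes in the first 6. With X ~ Binomial(6, 0.868), P(Y ≤ 6) = 1 − P(X ≤ 4).
  k=0: C(6,0)·0.868^0·0.132^6 = 0.000005
  k=1: C(6,1)·0.868^1·0.132^5 = 0.000209
  k=2: C(6,2)·0.868^2·0.132^4 = 0.003431
  k=3: C(6,3)·0.868^3·0.132^3 = 0.030082
  k=4: C(6,4)·0.868^4·0.132^2 = 0.148360
1 − 0.182088 = 0.817912

0.8179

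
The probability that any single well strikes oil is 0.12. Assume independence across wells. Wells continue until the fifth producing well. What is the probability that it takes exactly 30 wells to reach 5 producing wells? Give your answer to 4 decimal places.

Y = trial on which the fifth success occurs; negative binomial, r=5, p=0.12.
P(Y=30) = C(29,4) · p^5 · (1−p)^25
= 23751 · 2.4883e-05 · 0.040932 = 0.024191

0.0242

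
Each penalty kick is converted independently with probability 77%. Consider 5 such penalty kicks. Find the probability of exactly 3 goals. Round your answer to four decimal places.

0.2415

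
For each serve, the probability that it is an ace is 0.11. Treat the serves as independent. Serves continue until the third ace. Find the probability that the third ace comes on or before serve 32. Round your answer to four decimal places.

Finishing within 32 serves ⇔ at least 3 successes in the first 32. With X ~ Binomial(32, 0.11), P(Y ≤ 32) = 1 − P(X ≤ 2).
  k=0: C(32,0)·0.11^0·0.89^32 = 0.024015
  k=1: C(32,1)·0.11^1·0.89^31 = 0.094980
  k=2: C(32,2)·0.11^2·0.89^30 = 0.181956
1 − 0.300951 = 0.699049

0.6990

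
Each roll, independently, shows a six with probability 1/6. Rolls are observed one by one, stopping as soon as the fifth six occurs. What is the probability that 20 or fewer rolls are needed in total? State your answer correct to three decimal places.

0.231

Finishing within 20 rolls ⇔ at least 5 successes in the first 20. With X ~ Binomial(20, 0.166667), P(Y ≤ 20) = 1 − P(X ≤ 4).
  k=0: C(20,0)·0.166667^0·0.833333^20 = 0.02608
  k=1: C(20,1)·0.166667^1·0.833333^19 = 0.10434
  k=2: C(20,2)·0.166667^2·0.833333^18 = 0.19824
  k=3: C(20,3)·0.166667^3·0.833333^17 = 0.23789
  k=4: C(20,4)·0.166667^4·0.833333^16 = 0.20220
1 − 0.76875 = 0.23125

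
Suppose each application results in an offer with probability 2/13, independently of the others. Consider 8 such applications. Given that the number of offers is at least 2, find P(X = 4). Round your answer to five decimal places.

0.05663

X ~ Binomial(8, 0.153846). Want P(X=4 | X≥2) = P(X=4) / P(X≥2).
P(X=4) = C(8,4)·0.153846^4·0.846154^4 = 0.0201021
P(X≥2) = 1 − 0.2627814 − 0.3822275 = 0.3549910
Ratio = 0.0201021 / 0.3549910 = 0.0566271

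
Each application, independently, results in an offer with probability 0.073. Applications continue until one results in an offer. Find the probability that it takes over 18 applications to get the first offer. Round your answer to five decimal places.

0.25553

Y = number of applications to the first success; geometric, p = 0.073.
P(Y > 18) = P(first 18 all fail) = (1−p)^18 = 0.2555261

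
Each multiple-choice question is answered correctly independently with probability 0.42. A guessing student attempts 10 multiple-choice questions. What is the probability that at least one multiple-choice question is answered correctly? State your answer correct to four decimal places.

P(at least one) = 1 − P(none) = 1 − (1 − 0.42)^10
= 1 − 0.004308 = 0.995692

0.9957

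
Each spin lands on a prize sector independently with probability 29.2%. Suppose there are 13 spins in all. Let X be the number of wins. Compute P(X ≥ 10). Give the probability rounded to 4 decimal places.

0.0005

X ~ Binomial(13, 0.292); P(X ≥ 10) = Σ C(13,k) p^k (1−p)^(13−k) over k:
  k=10: C(13,10)·0.292^10·0.708^3 = 0.000457
  k=11: C(13,11)·0.292^11·0.708^2 = 0.000051
  k=12: C(13,12)·0.292^12·0.708^1 = 0.000004
  k=13: C(13,13)·0.292^13·0.708^0 = 0.000000
Total = 0.000512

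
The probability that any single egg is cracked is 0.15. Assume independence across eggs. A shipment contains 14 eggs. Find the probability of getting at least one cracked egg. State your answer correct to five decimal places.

P(at least one) = 1 − P(none) = 1 − (1 − 0.15)^14
= 1 − 0.1027697 = 0.8972303

0.89723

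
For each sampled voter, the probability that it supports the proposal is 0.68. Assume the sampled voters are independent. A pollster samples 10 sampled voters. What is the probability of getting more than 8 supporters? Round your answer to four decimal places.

X ~ Binomial(10, 0.68); P(X ≥ 9) = Σ C(10,k) p^k (1−p)^(10−k) over k:
  k=9: C(10,9)·0.68^9·0.32^1 = 0.099479
  k=10: C(10,10)·0.68^10·0.32^0 = 0.021139
Total = 0.120618

0.1206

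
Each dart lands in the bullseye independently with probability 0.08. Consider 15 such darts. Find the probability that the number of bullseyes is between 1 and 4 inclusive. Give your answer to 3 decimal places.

0.709

X ~ Binomial(15, 0.08); P(1 ≤ X ≤ 4) = Σ C(15,k) p^k (1−p)^(15−k) over k:
  k=1: C(15,1)·0.08^1·0.92^14 = 0.37343
  k=2: C(15,2)·0.08^2·0.92^13 = 0.22731
  k=3: C(15,3)·0.08^3·0.92^12 = 0.08565
  k=4: C(15,4)·0.08^4·0.92^11 = 0.02234
Total = 0.70873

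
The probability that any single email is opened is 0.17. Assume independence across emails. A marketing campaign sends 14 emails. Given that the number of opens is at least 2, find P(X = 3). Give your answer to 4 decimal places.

0.3220

X ~ Binomial(14, 0.17). Want P(X=3 | X≥2) = P(X=3) / P(X≥2).
P(X=3) = C(14,3)·0.17^3·0.83^11 = 0.230307
P(X≥2) = 1 − 0.073637 − 0.211151 = 0.715213
Ratio = 0.230307 / 0.715213 = 0.322012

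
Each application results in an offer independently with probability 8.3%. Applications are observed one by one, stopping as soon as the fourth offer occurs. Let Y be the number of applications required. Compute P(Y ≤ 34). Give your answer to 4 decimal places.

0.3111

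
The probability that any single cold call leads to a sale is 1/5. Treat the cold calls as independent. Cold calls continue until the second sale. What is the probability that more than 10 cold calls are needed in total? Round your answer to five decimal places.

Needing more than 10 cold calls ⇔ fewer than 2 successes in the first 10. With X ~ Binomial(10, 0.20), P(Y > 10) = P(X ≤ 1).
  k=0: C(10,0)·0.20^0·0.80^10 = 0.1073742
  k=1: C(10,1)·0.20^1·0.80^9 = 0.2684355
P(X ≤ 1) = 0.3758096

0.37581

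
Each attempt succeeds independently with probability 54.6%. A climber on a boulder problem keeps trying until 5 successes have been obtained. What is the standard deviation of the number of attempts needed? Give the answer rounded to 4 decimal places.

2.7594

Y = total attempts until the fifth success; negative binomial with r=5, p=0.546.
SD(Y) = √[r(1−p)/p²] = √(7.614486) = 2.759436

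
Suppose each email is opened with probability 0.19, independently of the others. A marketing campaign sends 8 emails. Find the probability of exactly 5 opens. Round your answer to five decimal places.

X ~ Binomial(n=8, p=0.19).
P(X=5) = C(8,5) · p^5 · (1−p)^3
= 56 · 0.00024761 · 0.53144 = 0.0073690

0.00737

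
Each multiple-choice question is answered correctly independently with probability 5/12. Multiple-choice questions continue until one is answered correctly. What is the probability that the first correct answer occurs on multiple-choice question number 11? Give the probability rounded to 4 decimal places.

0.0019

Geometric (trials to first success), p = 0.416667.
P(Y = 11) = (1−p)^10 · p = 0.0045621 · 0.416667 = 0.001901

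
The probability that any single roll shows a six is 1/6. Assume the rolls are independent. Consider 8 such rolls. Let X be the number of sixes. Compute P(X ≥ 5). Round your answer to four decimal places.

0.0046

X ~ Binomial(8, 0.166667); P(X ≥ 5) = Σ C(8,k) p^k (1−p)^(8−k) over k:
  k=5: C(8,5)·0.166667^5·0.833333^3 = 0.004168
  k=6: C(8,6)·0.166667^6·0.833333^2 = 0.000417
  k=7: C(8,7)·0.166667^7·0.833333^1 = 0.000024
  k=8: C(8,8)·0.166667^8·0.833333^0 = 0.000001
Total = 0.004609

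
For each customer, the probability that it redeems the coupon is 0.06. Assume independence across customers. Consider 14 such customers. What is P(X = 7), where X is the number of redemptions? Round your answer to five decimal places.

X ~ Binomial(n=14, p=0.06).
P(X=7) = C(14,7) · p^7 · (1−p)^7
= 3432 · 2.7994e-09 · 0.64848 = 0.0000062

0.00001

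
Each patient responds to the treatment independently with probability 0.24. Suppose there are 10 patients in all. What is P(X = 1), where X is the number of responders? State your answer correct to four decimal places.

0.2030

X ~ Binomial(n=10, p=0.24).
P(X=1) = C(10,1) · p^1 · (1−p)^9
= 10 · 0.24 · 0.084591 = 0.203018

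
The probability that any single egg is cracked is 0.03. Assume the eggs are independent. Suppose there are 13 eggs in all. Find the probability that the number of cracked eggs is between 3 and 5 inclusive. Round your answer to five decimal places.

0.00616

X ~ Binomial(13, 0.03); P(3 ≤ X ≤ 5) = Σ C(13,k) p^k (1−p)^(13−k) over k:
  k=3: C(13,3)·0.03^3·0.97^10 = 0.0056944
  k=4: C(13,4)·0.03^4·0.97^9 = 0.0004403
  k=5: C(13,5)·0.03^5·0.97^8 = 0.0000245
Total = 0.0061592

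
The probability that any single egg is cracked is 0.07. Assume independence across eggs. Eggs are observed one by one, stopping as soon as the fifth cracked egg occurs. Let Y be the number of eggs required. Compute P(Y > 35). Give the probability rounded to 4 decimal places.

0.9052

Needing more than 35 eggs ⇔ fewer than 5 successes in the first 35. With X ~ Binomial(35, 0.07), P(Y > 35) = P(X ≤ 4).
  k=0: C(35,0)·0.07^0·0.93^35 = 0.078868
  k=1: C(35,1)·0.07^1·0.93^34 = 0.207772
  k=2: C(35,2)·0.07^2·0.93^33 = 0.265858
  k=3: C(35,3)·0.07^3·0.93^32 = 0.220119
  k=4: C(35,4)·0.07^4·0.93^31 = 0.132545
P(X ≤ 4) = 0.905163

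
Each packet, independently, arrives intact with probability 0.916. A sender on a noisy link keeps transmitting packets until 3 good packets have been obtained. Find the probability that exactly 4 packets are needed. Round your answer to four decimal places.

0.1937

Y = trial on which the third success occurs; negative binomial, r=3, p=0.916.
P(Y=4) = C(3,2) · p^3 · (1−p)^1
= 3 · 0.76858 · 0.084 = 0.193681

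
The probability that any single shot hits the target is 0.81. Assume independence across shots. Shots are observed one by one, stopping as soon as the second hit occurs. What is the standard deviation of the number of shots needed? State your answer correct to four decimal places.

0.7610

Y = total shots until the second success; negative binomial with r=2, p=0.81.
SD(Y) = √[r(1−p)/p²] = √(0.579180) = 0.761039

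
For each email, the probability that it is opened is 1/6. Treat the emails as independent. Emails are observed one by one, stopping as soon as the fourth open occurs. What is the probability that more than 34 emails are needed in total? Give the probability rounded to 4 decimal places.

Needing more than 34 emails ⇔ fewer than 4 successes in the first 34. With X ~ Binomial(34, 0.166667), P(Y > 34) = P(X ≤ 3).
  k=0: C(34,0)·0.166667^0·0.833333^34 = 0.002032
  k=1: C(34,1)·0.166667^1·0.833333^33 = 0.013815
  k=2: C(34,2)·0.166667^2·0.833333^32 = 0.045589
  k=3: C(34,3)·0.166667^3·0.833333^31 = 0.097257
P(X ≤ 3) = 0.158692

0.1587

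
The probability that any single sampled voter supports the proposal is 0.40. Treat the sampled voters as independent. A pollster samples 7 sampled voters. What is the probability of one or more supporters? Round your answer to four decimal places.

P(at least one) = 1 − P(none) = 1 − (1 − 0.40)^7
= 1 − 0.027994 = 0.972006

0.9720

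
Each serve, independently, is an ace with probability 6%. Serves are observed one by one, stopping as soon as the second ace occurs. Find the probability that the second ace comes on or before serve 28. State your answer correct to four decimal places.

0.5071

Finishing within 28 serves ⇔ at least 2 successes in the first 28. With X ~ Binomial(28, 0.06), P(Y ≤ 28) = 1 − P(X ≤ 1).
  k=0: C(28,0)·0.06^0·0.94^28 = 0.176840
  k=1: C(28,1)·0.06^1·0.94^27 = 0.316054
1 − 0.492894 = 0.507106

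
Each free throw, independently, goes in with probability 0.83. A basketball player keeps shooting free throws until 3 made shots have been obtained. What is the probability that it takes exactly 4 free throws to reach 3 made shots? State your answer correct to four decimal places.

0.2916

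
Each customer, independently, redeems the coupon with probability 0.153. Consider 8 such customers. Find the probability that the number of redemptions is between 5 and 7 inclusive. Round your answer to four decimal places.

0.0031

X ~ Binomial(8, 0.153); P(5 ≤ X ≤ 7) = Σ C(8,k) p^k (1−p)^(8−k) over k:
  k=5: C(8,5)·0.153^5·0.847^3 = 0.002853
  k=6: C(8,6)·0.153^6·0.847^2 = 0.000258
  k=7: C(8,7)·0.153^7·0.847^1 = 0.000013
Total = 0.003124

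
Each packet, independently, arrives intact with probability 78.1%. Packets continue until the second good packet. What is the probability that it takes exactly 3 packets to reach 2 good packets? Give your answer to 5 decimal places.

Y = trial on which the second success occurs; negative binomial, r=2, p=0.781.
P(Y=3) = C(2,1) · p^2 · (1−p)^1
= 2 · 0.60996 · 0.219 = 0.2671629

0.26716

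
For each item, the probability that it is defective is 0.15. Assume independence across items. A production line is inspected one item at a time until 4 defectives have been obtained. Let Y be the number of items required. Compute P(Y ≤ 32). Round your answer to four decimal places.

0.7279

Finishing within 32 items ⇔ at least 4 successes in the first 32. With X ~ Binomial(32, 0.15), P(Y ≤ 32) = 1 − P(X ≤ 3).
  k=0: C(32,0)·0.15^0·0.85^32 = 0.005513
  k=1: C(32,1)·0.15^1·0.85^31 = 0.031133
  k=2: C(32,2)·0.15^2·0.85^30 = 0.085159
  k=3: C(32,3)·0.15^3·0.85^29 = 0.150281
1 − 0.272087 = 0.727913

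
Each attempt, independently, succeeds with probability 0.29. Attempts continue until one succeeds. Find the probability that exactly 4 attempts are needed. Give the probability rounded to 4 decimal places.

Geometric (trials to first success), p = 0.29.
P(Y = 4) = (1−p)^3 · p = 0.35791 · 0.29 = 0.103794

0.1038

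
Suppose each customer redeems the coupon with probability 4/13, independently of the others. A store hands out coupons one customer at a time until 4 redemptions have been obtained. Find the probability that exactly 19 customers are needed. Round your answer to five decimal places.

0.02942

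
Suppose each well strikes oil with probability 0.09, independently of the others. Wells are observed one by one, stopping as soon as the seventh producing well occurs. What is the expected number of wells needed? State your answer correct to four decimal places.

77.7778

Y = total wells until the seventh success; negative binomial with r=7, p=0.09.
E[Y] = r / p = 7 / 0.09 = 77.777778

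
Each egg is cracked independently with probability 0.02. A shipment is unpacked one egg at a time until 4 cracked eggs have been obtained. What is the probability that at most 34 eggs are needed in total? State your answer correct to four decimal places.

0.0046

Finishing within 34 eggs ⇔ at least 4 successes in the first 34. With X ~ Binomial(34, 0.02), P(Y ≤ 34) = 1 − P(X ≤ 3).
  k=0: C(34,0)·0.02^0·0.98^34 = 0.503137
  k=1: C(34,1)·0.02^1·0.98^33 = 0.349116
  k=2: C(34,2)·0.02^2·0.98^32 = 0.117559
  k=3: C(34,3)·0.02^3·0.98^31 = 0.025591
1 − 0.995404 = 0.004596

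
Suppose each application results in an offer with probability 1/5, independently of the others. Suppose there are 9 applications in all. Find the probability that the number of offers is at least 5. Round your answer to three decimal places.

0.020

X ~ Binomial(9, 0.20); P(X ≥ 5) = Σ C(9,k) p^k (1−p)^(9−k) over k:
  k=5: C(9,5)·0.20^5·0.80^4 = 0.01652
  k=6: C(9,6)·0.20^6·0.80^3 = 0.00275
  k=7: C(9,7)·0.20^7·0.80^2 = 0.00029
  k=8: C(9,8)·0.20^8·0.80^1 = 0.00002
  k=9: C(9,9)·0.20^9·0.80^0 = 0.00000
Total = 0.01958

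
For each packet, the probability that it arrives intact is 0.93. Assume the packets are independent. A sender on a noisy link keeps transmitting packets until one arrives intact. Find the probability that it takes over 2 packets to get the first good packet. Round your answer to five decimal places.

0.00490

Y = number of packets to the first success; geometric, p = 0.93.
P(Y > 2) = P(first 2 all fail) = (1−p)^2 = 0.0049000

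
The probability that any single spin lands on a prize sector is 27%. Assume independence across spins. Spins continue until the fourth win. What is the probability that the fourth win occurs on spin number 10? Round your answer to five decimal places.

0.06756

Y = trial on which the fourth success occurs; negative binomial, r=4, p=0.27.
P(Y=10) = C(9,3) · p^4 · (1−p)^6
= 84 · 0.0053144 · 0.15133 = 0.0675572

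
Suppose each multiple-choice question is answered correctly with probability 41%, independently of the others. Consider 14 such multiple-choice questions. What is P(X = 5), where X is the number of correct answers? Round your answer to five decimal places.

0.20093

X ~ Binomial(n=14, p=0.41).
P(X=5) = C(14,5) · p^5 · (1−p)^9
= 2002 · 0.011586 · 0.008663 = 0.2009331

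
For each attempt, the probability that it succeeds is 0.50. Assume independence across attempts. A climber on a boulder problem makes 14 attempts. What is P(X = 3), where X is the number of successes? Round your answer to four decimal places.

0.0222

X ~ Binomial(n=14, p=0.50).
P(X=3) = C(14,3) · p^3 · (1−p)^11
= 364 · 0.125 · 0.00048828 = 0.022217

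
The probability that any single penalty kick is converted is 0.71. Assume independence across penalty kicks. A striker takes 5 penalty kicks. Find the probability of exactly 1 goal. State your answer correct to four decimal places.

0.0251

X ~ Binomial(n=5, p=0.71).
P(X=1) = C(5,1) · p^1 · (1−p)^4
= 5 · 0.71 · 0.0070728 = 0.025108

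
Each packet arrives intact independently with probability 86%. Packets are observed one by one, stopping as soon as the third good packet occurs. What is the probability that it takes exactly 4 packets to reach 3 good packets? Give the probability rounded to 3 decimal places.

Y = trial on which the third success occurs; negative binomial, r=3, p=0.86.
P(Y=4) = C(3,2) · p^3 · (1−p)^1
= 3 · 0.63606 · 0.14 = 0.26714

0.267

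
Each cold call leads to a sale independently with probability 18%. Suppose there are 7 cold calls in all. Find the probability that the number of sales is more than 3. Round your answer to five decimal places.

0.02313

X ~ Binomial(7, 0.18); P(X ≥ 4) = Σ C(7,k) p^k (1−p)^(7−k) over k:
  k=4: C(7,4)·0.18^4·0.82^3 = 0.0202581
  k=5: C(7,5)·0.18^5·0.82^2 = 0.0026681
  k=6: C(7,6)·0.18^6·0.82^1 = 0.0001952
  k=7: C(7,7)·0.18^7·0.82^0 = 0.0000061
Total = 0.0231276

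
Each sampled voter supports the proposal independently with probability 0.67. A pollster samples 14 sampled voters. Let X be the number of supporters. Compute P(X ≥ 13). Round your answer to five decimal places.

0.02900

X ~ Binomial(14, 0.67); P(X ≥ 13) = Σ C(14,k) p^k (1−p)^(14−k) over k:
  k=13: C(14,13)·0.67^13·0.33^1 = 0.0253288
  k=14: C(14,14)·0.67^14·0.33^0 = 0.0036732
Total = 0.0290020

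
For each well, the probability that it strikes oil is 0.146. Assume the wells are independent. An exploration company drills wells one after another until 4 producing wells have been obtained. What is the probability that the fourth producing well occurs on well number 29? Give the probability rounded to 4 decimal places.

Y = trial on which the fourth success occurs; negative binomial, r=4, p=0.146.
P(Y=29) = C(28,3) · p^4 · (1−p)^25
= 3276 · 0.00045437 · 0.01934 = 0.028787

0.0288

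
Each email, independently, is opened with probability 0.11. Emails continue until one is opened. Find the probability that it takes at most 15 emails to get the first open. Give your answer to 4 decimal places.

0.8259

Y = number of emails to the first success; geometric, p = 0.11.
P(Y ≤ 15) = 1 − (1−p)^15 = 1 − 0.174121 = 0.825879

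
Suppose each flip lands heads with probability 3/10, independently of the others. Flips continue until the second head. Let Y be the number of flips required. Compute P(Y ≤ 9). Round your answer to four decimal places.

0.8040

Finishing within 9 flips ⇔ at least 2 successes in the first 9. With X ~ Binomial(9, 0.30), P(Y ≤ 9) = 1 − P(X ≤ 1).
  k=0: C(9,0)·0.30^0·0.70^9 = 0.040354
  k=1: C(9,1)·0.30^1·0.70^8 = 0.155650
1 − 0.196003 = 0.803997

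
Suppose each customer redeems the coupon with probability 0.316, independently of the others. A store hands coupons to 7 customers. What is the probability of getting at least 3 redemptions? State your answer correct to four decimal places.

X ~ Binomial(7, 0.316); P(X ≥ 3) = Σ C(7,k) p^k (1−p)^(7−k) over k:
  k=3: C(7,3)·0.316^3·0.684^4 = 0.241743
  k=4: C(7,4)·0.316^4·0.684^3 = 0.111682
  k=5: C(7,5)·0.316^5·0.684^2 = 0.030958
  k=6: C(7,6)·0.316^6·0.684^1 = 0.004767
  k=7: C(7,7)·0.316^7·0.684^0 = 0.000315
Total = 0.389465

0.3895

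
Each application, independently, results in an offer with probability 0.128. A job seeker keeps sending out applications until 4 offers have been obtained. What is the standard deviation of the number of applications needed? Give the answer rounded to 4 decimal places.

Y = total applications until the fourth success; negative binomial with r=4, p=0.128.
SD(Y) = √[r(1−p)/p²] = √(212.890625) = 14.590772

14.5908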